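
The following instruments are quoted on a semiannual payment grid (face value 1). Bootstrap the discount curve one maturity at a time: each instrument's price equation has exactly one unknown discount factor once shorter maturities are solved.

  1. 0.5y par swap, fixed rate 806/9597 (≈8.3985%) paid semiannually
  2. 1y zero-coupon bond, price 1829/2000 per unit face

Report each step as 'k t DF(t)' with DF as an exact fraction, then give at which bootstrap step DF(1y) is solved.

step 1 [0.5y] swap r/2=403/9597: DF=(1 − 403/9597·(0))/(1+403/9597) = 9597/10000 ≈ 0.959700
step 2 [1y] zero: DF = P = 1829/2000 ≈ 0.914500

1 1/2 9597/10000
2 1 1829/2000
DF(1y) is solved at step 2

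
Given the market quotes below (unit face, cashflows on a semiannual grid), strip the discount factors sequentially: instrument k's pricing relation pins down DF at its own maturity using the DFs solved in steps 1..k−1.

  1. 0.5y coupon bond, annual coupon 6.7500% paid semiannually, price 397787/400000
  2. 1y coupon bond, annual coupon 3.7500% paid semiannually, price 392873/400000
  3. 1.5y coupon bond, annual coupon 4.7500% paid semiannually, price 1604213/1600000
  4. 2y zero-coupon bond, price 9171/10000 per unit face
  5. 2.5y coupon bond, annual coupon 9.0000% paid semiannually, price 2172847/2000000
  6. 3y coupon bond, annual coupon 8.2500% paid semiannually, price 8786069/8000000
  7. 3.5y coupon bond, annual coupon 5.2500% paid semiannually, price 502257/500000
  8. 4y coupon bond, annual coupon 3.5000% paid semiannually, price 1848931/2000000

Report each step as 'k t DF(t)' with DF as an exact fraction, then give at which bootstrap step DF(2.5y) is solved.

step 1 [0.5y] bond c/2=27/800: DF=(397787/400000 − 27/800·(0))/(1+27/800) = 481/500 ≈ 0.962000
step 2 [1y] bond c/2=3/160: DF=(392873/400000 − 3/160·(0.962000))/(1+3/160) = 1183/1250 ≈ 0.946400
step 3 [1.5y] bond c/2=19/800: DF=(1604213/1600000 − 19/800·(0.962000+0.946400))/(1+19/800) = 9351/10000 ≈ 0.935100
step 4 [2y] zero: DF = P = 9171/10000 ≈ 0.917100
step 5 [2.5y] bond c/2=9/200: DF=(2172847/2000000 − 9/200·(0.962000+0.946400+0.935100+0.917100))/(1+9/200) = 8777/10000 ≈ 0.877700
step 6 [3y] bond c/2=33/800: DF=(8786069/8000000 − 33/800·(0.962000+0.946400+0.935100+0.917100+0.877700))/(1+33/800) = 871/1000 ≈ 0.871000
step 7 [3.5y] bond c/2=21/800: DF=(502257/500000 − 21/800·(0.962000+0.946400+0.935100+0.917100+0.877700+0.871000))/(1+21/800) = 8379/10000 ≈ 0.837900
step 8 [4y] bond c/2=7/400: DF=(1848931/2000000 − 7/400·(0.962000+0.946400+0.935100+0.917100+0.877700+0.871000+0.837900))/(1+7/400) = 3997/5000 ≈ 0.799400

1 1/2 481/500
2 1 1183/1250
3 3/2 9351/10000
4 2 9171/10000
5 5/2 8777/10000
6 3 871/1000
7 7/2 8379/10000
8 4 3997/5000
DF(2.5y) is solved at step 5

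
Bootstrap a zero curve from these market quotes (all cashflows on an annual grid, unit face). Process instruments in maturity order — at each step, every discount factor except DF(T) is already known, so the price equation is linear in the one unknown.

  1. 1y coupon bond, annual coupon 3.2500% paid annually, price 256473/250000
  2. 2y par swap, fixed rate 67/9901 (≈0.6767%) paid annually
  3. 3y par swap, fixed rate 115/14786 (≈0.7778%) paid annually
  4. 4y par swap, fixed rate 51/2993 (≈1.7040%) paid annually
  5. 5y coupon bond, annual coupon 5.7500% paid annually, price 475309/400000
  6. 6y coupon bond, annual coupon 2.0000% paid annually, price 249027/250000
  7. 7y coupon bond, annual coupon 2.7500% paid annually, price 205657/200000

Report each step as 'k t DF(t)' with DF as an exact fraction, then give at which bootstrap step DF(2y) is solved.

1 1 621/625
2 2 4933/5000
3 3 977/1000
4 4 9337/10000
5 5 9121/10000
6 6 1103/1250
7 7 4243/5000
DF(2y) is solved at step 2

step 1 [1y] bond c/1=13/400: DF=(256473/250000 − 13/400·(0))/(1+13/400) = 621/625 ≈ 0.993600
step 2 [2y] swap r/1=67/9901: DF=(1 − 67/9901·(0.993600))/(1+67/9901) = 4933/5000 ≈ 0.986600
step 3 [3y] swap r/1=115/14786: DF=(1 − 115/14786·(0.993600+0.986600))/(1+115/14786) = 977/1000 ≈ 0.977000
step 4 [4y] swap r/1=51/2993: DF=(1 − 51/2993·(0.993600+0.986600+0.977000))/(1+51/2993) = 9337/10000 ≈ 0.933700
step 5 [5y] bond c/1=23/400: DF=(475309/400000 − 23/400·(0.993600+0.986600+0.977000+0.933700))/(1+23/400) = 9121/10000 ≈ 0.912100
step 6 [6y] bond c/1=1/50: DF=(249027/250000 − 1/50·(0.993600+0.986600+0.977000+0.933700+0.912100))/(1+1/50) = 1103/1250 ≈ 0.882400
step 7 [7y] bond c/1=11/400: DF=(205657/200000 − 11/400·(0.993600+0.986600+0.977000+0.933700+0.912100+0.882400))/(1+11/400) = 4243/5000 ≈ 0.848600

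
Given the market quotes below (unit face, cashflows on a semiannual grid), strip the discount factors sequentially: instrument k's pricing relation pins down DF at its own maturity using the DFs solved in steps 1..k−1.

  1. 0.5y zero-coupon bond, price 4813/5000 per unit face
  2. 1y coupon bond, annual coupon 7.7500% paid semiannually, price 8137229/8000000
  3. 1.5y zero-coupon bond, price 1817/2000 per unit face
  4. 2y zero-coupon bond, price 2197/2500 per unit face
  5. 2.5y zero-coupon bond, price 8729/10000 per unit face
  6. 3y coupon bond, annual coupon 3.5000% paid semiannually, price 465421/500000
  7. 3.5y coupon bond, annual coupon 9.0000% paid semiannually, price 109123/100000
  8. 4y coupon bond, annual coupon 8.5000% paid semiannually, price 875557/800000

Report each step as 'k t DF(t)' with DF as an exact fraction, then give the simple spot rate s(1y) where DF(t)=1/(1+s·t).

1 1/2 4813/5000
2 1 9433/10000
3 3/2 1817/2000
4 2 2197/2500
5 5/2 8729/10000
6 3 8363/10000
7 7/2 2029/2500
8 4 1593/2000
s(1y) = (1/(9433/10000) − 1)/(1) = 567/9433 ≈ 6.0108%

step 1 [0.5y] zero: DF = P = 4813/5000 ≈ 0.962600
step 2 [1y] bond c/2=31/800: DF=(8137229/8000000 − 31/800·(0.962600))/(1+31/800) = 9433/10000 ≈ 0.943300
step 3 [1.5y] zero: DF = P = 1817/2000 ≈ 0.908500
step 4 [2y] zero: DF = P = 2197/2500 ≈ 0.878800
step 5 [2.5y] zero: DF = P = 8729/10000 ≈ 0.872900
step 6 [3y] bond c/2=7/400: DF=(465421/500000 − 7/400·(0.962600+0.943300+0.908500+0.878800+0.872900))/(1+7/400) = 8363/10000 ≈ 0.836300
step 7 [3.5y] bond c/2=9/200: DF=(109123/100000 − 9/200·(0.962600+0.943300+0.908500+0.878800+0.872900+0.836300))/(1+9/200) = 2029/2500 ≈ 0.811600
step 8 [4y] bond c/2=17/400: DF=(875557/800000 − 17/400·(0.962600+0.943300+0.908500+0.878800+0.872900+0.836300+0.811600))/(1+17/400) = 1593/2000 ≈ 0.796500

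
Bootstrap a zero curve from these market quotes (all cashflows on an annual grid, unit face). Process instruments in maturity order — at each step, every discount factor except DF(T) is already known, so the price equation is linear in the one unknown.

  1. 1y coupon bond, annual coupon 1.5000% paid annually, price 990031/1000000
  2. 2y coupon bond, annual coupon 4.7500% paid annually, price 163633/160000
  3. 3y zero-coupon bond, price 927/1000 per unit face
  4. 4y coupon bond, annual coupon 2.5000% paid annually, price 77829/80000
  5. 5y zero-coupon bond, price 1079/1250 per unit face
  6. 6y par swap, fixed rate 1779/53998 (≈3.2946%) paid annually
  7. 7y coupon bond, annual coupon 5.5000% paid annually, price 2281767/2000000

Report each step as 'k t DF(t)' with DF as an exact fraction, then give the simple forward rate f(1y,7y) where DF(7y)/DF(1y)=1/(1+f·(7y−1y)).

1 1 4877/5000
2 2 9321/10000
3 3 927/1000
4 4 22/25
5 5 1079/1250
6 6 8221/10000
7 7 7999/10000
f(1y,7y) = ((4877/5000)/(7999/10000) − 1)/(6) = 585/15998 ≈ 3.6567%

step 1 [1y] bond c/1=3/200: DF=(990031/1000000 − 3/200·(0))/(1+3/200) = 4877/5000 ≈ 0.975400
step 2 [2y] bond c/1=19/400: DF=(163633/160000 − 19/400·(0.975400))/(1+19/400) = 9321/10000 ≈ 0.932100
step 3 [3y] zero: DF = P = 927/1000 ≈ 0.927000
step 4 [4y] bond c/1=1/40: DF=(77829/80000 − 1/40·(0.975400+0.932100+0.927000))/(1+1/40) = 22/25 ≈ 0.880000
step 5 [5y] zero: DF = P = 1079/1250 ≈ 0.863200
step 6 [6y] swap r/1=1779/53998: DF=(1 − 1779/53998·(0.975400+0.932100+0.927000+0.880000+0.863200))/(1+1779/53998) = 8221/10000 ≈ 0.822100
step 7 [7y] bond c/1=11/200: DF=(2281767/2000000 − 11/200·(0.975400+0.932100+0.927000+0.880000+0.863200+0.822100))/(1+11/200) = 7999/10000 ≈ 0.799900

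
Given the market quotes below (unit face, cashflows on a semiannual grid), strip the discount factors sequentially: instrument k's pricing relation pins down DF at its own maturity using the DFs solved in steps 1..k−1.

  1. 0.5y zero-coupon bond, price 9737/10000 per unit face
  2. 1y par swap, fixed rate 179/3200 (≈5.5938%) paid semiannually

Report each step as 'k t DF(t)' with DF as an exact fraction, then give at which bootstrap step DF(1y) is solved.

step 1 [0.5y] zero: DF = P = 9737/10000 ≈ 0.973700
step 2 [1y] swap r/2=179/6400: DF=(1 − 179/6400·(0.973700))/(1+179/6400) = 9463/10000 ≈ 0.946300

1 1/2 9737/10000
2 1 9463/10000
DF(1y) is solved at step 2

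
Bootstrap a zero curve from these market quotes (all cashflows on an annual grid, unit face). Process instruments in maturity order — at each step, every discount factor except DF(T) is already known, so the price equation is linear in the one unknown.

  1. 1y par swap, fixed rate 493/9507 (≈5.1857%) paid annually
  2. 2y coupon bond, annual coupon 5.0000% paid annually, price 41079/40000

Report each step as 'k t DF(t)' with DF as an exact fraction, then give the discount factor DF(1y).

step 1 [1y] swap r/1=493/9507: DF=(1 − 493/9507·(0))/(1+493/9507) = 9507/10000 ≈ 0.950700
step 2 [2y] bond c/1=1/20: DF=(41079/40000 − 1/20·(0.950700))/(1+1/20) = 583/625 ≈ 0.932800

1 1 9507/10000
2 2 583/625
DF(1y) = 9507/10000 ≈ 0.950700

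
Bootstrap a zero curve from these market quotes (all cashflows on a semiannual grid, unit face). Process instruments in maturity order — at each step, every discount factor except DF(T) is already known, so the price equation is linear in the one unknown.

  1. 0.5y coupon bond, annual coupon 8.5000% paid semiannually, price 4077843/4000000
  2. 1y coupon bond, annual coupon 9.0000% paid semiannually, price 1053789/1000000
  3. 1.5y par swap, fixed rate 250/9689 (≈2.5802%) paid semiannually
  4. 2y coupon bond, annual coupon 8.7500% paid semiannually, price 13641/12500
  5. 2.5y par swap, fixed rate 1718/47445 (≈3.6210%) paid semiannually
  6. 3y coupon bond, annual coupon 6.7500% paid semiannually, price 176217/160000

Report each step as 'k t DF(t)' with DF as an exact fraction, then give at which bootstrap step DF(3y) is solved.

step 1 [0.5y] bond c/2=17/400: DF=(4077843/4000000 − 17/400·(0))/(1+17/400) = 9779/10000 ≈ 0.977900
step 2 [1y] bond c/2=9/200: DF=(1053789/1000000 − 9/200·(0.977900))/(1+9/200) = 9663/10000 ≈ 0.966300
step 3 [1.5y] swap r/2=125/9689: DF=(1 − 125/9689·(0.977900+0.966300))/(1+125/9689) = 77/80 ≈ 0.962500
step 4 [2y] bond c/2=7/160: DF=(13641/12500 − 7/160·(0.977900+0.966300+0.962500))/(1+7/160) = 9237/10000 ≈ 0.923700
step 5 [2.5y] swap r/2=859/47445: DF=(1 − 859/47445·(0.977900+0.966300+0.962500+0.923700))/(1+859/47445) = 9141/10000 ≈ 0.914100
step 6 [3y] bond c/2=27/800: DF=(176217/160000 − 27/800·(0.977900+0.966300+0.962500+0.923700+0.914100))/(1+27/800) = 1821/2000 ≈ 0.910500

1 1/2 9779/10000
2 1 9663/10000
3 3/2 77/80
4 2 9237/10000
5 5/2 9141/10000
6 3 1821/2000
DF(3y) is solved at step 6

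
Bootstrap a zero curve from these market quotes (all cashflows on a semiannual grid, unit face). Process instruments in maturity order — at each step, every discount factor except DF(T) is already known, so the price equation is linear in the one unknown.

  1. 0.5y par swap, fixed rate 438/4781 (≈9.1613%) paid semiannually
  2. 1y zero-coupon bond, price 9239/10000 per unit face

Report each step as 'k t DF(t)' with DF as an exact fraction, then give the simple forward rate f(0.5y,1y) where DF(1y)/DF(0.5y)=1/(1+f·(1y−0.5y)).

step 1 [0.5y] swap r/2=219/4781: DF=(1 − 219/4781·(0))/(1+219/4781) = 4781/5000 ≈ 0.956200
step 2 [1y] zero: DF = P = 9239/10000 ≈ 0.923900

1 1/2 4781/5000
2 1 9239/10000
f(0.5y,1y) = ((4781/5000)/(9239/10000) − 1)/(1/2) = 646/9239 ≈ 6.9921%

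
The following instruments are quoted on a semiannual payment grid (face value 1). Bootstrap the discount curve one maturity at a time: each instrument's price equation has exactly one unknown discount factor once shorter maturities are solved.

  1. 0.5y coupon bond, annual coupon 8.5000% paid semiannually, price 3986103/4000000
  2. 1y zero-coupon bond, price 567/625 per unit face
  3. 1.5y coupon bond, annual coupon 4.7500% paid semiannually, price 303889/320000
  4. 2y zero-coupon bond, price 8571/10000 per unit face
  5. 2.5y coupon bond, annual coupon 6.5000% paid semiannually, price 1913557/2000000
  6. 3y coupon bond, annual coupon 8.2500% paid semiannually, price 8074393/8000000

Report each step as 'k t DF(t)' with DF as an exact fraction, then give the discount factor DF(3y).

1 1/2 9559/10000
2 1 567/625
3 3/2 2211/2500
4 2 8571/10000
5 5/2 2033/2500
6 3 7943/10000
DF(3y) = 7943/10000 ≈ 0.794300

step 1 [0.5y] bond c/2=17/400: DF=(3986103/4000000 − 17/400·(0))/(1+17/400) = 9559/10000 ≈ 0.955900
step 2 [1y] zero: DF = P = 567/625 ≈ 0.907200
step 3 [1.5y] bond c/2=19/800: DF=(303889/320000 − 19/800·(0.955900+0.907200))/(1+19/800) = 2211/2500 ≈ 0.884400
step 4 [2y] zero: DF = P = 8571/10000 ≈ 0.857100
step 5 [2.5y] bond c/2=13/400: DF=(1913557/2000000 − 13/400·(0.955900+0.907200+0.884400+0.857100))/(1+13/400) = 2033/2500 ≈ 0.813200
step 6 [3y] bond c/2=33/800: DF=(8074393/8000000 − 33/800·(0.955900+0.907200+0.884400+0.857100+0.813200))/(1+33/800) = 7943/10000 ≈ 0.794300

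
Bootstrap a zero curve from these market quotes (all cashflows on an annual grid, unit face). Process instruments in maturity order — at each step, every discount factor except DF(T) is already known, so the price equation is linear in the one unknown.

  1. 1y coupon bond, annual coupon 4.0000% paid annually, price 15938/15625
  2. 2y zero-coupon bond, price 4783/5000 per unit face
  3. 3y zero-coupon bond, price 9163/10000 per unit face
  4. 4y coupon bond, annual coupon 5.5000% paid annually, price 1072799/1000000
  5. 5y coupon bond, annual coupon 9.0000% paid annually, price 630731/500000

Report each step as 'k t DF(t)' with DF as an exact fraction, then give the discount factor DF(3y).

step 1 [1y] bond c/1=1/25: DF=(15938/15625 − 1/25·(0))/(1+1/25) = 613/625 ≈ 0.980800
step 2 [2y] zero: DF = P = 4783/5000 ≈ 0.956600
step 3 [3y] zero: DF = P = 9163/10000 ≈ 0.916300
step 4 [4y] bond c/1=11/200: DF=(1072799/1000000 − 11/200·(0.980800+0.956600+0.916300))/(1+11/200) = 8681/10000 ≈ 0.868100
step 5 [5y] bond c/1=9/100: DF=(630731/500000 − 9/100·(0.980800+0.956600+0.916300+0.868100))/(1+9/100) = 17/20 ≈ 0.850000

1 1 613/625
2 2 4783/5000
3 3 9163/10000
4 4 8681/10000
5 5 17/20
DF(3y) = 9163/10000 ≈ 0.916300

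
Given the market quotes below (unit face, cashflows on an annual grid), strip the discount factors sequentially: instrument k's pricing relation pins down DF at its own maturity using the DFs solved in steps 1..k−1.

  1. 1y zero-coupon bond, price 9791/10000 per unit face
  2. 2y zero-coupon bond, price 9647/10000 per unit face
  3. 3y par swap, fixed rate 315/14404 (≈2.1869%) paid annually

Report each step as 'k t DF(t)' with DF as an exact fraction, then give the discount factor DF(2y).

1 1 9791/10000
2 2 9647/10000
3 3 937/1000
DF(2y) = 9647/10000 ≈ 0.964700

step 1 [1y] zero: DF = P = 9791/10000 ≈ 0.979100
step 2 [2y] zero: DF = P = 9647/10000 ≈ 0.964700
step 3 [3y] swap r/1=315/14404: DF=(1 − 315/14404·(0.979100+0.964700))/(1+315/14404) = 937/1000 ≈ 0.937000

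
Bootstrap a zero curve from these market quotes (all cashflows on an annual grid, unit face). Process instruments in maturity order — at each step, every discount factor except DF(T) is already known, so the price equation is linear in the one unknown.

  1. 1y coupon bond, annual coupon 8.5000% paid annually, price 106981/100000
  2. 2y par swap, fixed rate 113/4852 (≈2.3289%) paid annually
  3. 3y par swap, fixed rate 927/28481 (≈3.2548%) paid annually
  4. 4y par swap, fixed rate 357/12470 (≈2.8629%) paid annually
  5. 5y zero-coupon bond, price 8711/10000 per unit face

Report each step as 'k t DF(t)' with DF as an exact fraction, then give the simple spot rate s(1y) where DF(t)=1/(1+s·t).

step 1 [1y] bond c/1=17/200: DF=(106981/100000 − 17/200·(0))/(1+17/200) = 493/500 ≈ 0.986000
step 2 [2y] swap r/1=113/4852: DF=(1 − 113/4852·(0.986000))/(1+113/4852) = 2387/2500 ≈ 0.954800
step 3 [3y] swap r/1=927/28481: DF=(1 − 927/28481·(0.986000+0.954800))/(1+927/28481) = 9073/10000 ≈ 0.907300
step 4 [4y] swap r/1=357/12470: DF=(1 − 357/12470·(0.986000+0.954800+0.907300))/(1+357/12470) = 8929/10000 ≈ 0.892900
step 5 [5y] zero: DF = P = 8711/10000 ≈ 0.871100

1 1 493/500
2 2 2387/2500
3 3 9073/10000
4 4 8929/10000
5 5 8711/10000
s(1y) = (1/(493/500) − 1)/(1) = 7/493 ≈ 1.4199%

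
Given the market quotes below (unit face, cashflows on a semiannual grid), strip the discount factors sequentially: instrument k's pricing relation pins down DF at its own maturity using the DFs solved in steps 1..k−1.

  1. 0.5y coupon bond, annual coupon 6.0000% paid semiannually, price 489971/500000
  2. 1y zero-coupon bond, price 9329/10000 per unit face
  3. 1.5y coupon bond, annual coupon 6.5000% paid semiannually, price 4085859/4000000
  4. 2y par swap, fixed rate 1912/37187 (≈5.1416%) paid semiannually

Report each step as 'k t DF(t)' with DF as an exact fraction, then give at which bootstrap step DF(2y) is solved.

step 1 [0.5y] bond c/2=3/100: DF=(489971/500000 − 3/100·(0))/(1+3/100) = 4757/5000 ≈ 0.951400
step 2 [1y] zero: DF = P = 9329/10000 ≈ 0.932900
step 3 [1.5y] bond c/2=13/400: DF=(4085859/4000000 − 13/400·(0.951400+0.932900))/(1+13/400) = 93/100 ≈ 0.930000
step 4 [2y] swap r/2=956/37187: DF=(1 − 956/37187·(0.951400+0.932900+0.930000))/(1+956/37187) = 2261/2500 ≈ 0.904400

1 1/2 4757/5000
2 1 9329/10000
3 3/2 93/100
4 2 2261/2500
DF(2y) is solved at step 4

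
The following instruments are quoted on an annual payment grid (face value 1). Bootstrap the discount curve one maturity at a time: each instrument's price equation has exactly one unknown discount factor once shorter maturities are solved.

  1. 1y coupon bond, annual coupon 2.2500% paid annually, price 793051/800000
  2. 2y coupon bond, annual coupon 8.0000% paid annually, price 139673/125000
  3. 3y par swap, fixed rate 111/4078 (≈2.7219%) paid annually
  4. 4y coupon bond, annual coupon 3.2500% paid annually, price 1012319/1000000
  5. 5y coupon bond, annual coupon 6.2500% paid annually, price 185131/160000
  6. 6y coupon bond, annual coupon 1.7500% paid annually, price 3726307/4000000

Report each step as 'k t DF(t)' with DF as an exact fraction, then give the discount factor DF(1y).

1 1 1939/2000
2 2 2407/2500
3 3 9223/10000
4 4 4453/5000
5 5 8687/10000
6 6 4181/5000
DF(1y) = 1939/2000 ≈ 0.969500

step 1 [1y] bond c/1=9/400: DF=(793051/800000 − 9/400·(0))/(1+9/400) = 1939/2000 ≈ 0.969500
step 2 [2y] bond c/1=2/25: DF=(139673/125000 − 2/25·(0.969500))/(1+2/25) = 2407/2500 ≈ 0.962800
step 3 [3y] swap r/1=111/4078: DF=(1 − 111/4078·(0.969500+0.962800))/(1+111/4078) = 9223/10000 ≈ 0.922300
step 4 [4y] bond c/1=13/400: DF=(1012319/1000000 − 13/400·(0.969500+0.962800+0.922300))/(1+13/400) = 4453/5000 ≈ 0.890600
step 5 [5y] bond c/1=1/16: DF=(185131/160000 − 1/16·(0.969500+0.962800+0.922300+0.890600))/(1+1/16) = 8687/10000 ≈ 0.868700
step 6 [6y] bond c/1=7/400: DF=(3726307/4000000 − 7/400·(0.969500+0.962800+0.922300+0.890600+0.868700))/(1+7/400) = 4181/5000 ≈ 0.836200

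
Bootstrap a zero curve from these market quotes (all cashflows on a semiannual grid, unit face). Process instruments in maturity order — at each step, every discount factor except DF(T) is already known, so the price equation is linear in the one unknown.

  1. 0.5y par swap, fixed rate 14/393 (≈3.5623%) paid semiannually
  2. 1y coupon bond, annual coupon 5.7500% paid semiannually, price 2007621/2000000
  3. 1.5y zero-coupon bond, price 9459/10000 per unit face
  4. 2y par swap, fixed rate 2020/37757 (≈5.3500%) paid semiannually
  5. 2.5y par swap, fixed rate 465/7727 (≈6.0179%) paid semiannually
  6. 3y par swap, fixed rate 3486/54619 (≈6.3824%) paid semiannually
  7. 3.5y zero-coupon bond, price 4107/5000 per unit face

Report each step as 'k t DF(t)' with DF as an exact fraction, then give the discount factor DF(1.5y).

1 1/2 393/400
2 1 9483/10000
3 3/2 9459/10000
4 2 899/1000
5 5/2 1721/2000
6 3 8257/10000
7 7/2 4107/5000
DF(1.5y) = 9459/10000 ≈ 0.945900

step 1 [0.5y] swap r/2=7/393: DF=(1 − 7/393·(0))/(1+7/393) = 393/400 ≈ 0.982500
step 2 [1y] bond c/2=23/800: DF=(2007621/2000000 − 23/800·(0.982500))/(1+23/800) = 9483/10000 ≈ 0.948300
step 3 [1.5y] zero: DF = P = 9459/10000 ≈ 0.945900
step 4 [2y] swap r/2=1010/37757: DF=(1 − 1010/37757·(0.982500+0.948300+0.945900))/(1+1010/37757) = 899/1000 ≈ 0.899000
step 5 [2.5y] swap r/2=465/15454: DF=(1 − 465/15454·(0.982500+0.948300+0.945900+0.899000))/(1+465/15454) = 1721/2000 ≈ 0.860500
step 6 [3y] swap r/2=1743/54619: DF=(1 − 1743/54619·(0.982500+0.948300+0.945900+0.899000+0.860500))/(1+1743/54619) = 8257/10000 ≈ 0.825700
step 7 [3.5y] zero: DF = P = 4107/5000 ≈ 0.821400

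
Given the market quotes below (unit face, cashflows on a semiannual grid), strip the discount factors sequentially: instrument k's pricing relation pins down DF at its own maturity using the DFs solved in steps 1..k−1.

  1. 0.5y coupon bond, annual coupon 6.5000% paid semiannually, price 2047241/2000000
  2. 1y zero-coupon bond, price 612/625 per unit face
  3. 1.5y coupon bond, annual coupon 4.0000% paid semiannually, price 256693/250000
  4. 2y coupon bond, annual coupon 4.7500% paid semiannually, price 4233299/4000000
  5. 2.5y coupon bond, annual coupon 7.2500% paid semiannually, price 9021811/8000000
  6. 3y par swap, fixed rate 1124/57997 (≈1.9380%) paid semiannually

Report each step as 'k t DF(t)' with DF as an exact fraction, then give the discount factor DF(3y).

step 1 [0.5y] bond c/2=13/400: DF=(2047241/2000000 − 13/400·(0))/(1+13/400) = 4957/5000 ≈ 0.991400
step 2 [1y] zero: DF = P = 612/625 ≈ 0.979200
step 3 [1.5y] bond c/2=1/50: DF=(256693/250000 − 1/50·(0.991400+0.979200))/(1+1/50) = 121/125 ≈ 0.968000
step 4 [2y] bond c/2=19/800: DF=(4233299/4000000 − 19/800·(0.991400+0.979200+0.968000))/(1+19/800) = 1207/1250 ≈ 0.965600
step 5 [2.5y] bond c/2=29/800: DF=(9021811/8000000 − 29/800·(0.991400+0.979200+0.968000+0.965600))/(1+29/800) = 9517/10000 ≈ 0.951700
step 6 [3y] swap r/2=562/57997: DF=(1 − 562/57997·(0.991400+0.979200+0.968000+0.965600+0.951700))/(1+562/57997) = 4719/5000 ≈ 0.943800

1 1/2 4957/5000
2 1 612/625
3 3/2 121/125
4 2 1207/1250
5 5/2 9517/10000
6 3 4719/5000
DF(3y) = 4719/5000 ≈ 0.943800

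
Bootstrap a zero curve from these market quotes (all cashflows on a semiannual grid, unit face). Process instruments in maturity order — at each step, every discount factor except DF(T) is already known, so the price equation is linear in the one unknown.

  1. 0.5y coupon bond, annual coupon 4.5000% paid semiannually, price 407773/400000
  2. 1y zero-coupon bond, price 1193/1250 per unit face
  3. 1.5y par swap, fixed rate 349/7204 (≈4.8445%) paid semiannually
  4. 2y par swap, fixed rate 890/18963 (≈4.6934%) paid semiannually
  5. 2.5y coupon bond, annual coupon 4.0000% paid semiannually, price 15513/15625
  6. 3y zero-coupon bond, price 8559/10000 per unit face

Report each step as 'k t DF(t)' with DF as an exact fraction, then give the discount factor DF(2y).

step 1 [0.5y] bond c/2=9/400: DF=(407773/400000 − 9/400·(0))/(1+9/400) = 997/1000 ≈ 0.997000
step 2 [1y] zero: DF = P = 1193/1250 ≈ 0.954400
step 3 [1.5y] swap r/2=349/14408: DF=(1 − 349/14408·(0.997000+0.954400))/(1+349/14408) = 4651/5000 ≈ 0.930200
step 4 [2y] swap r/2=445/18963: DF=(1 − 445/18963·(0.997000+0.954400+0.930200))/(1+445/18963) = 911/1000 ≈ 0.911000
step 5 [2.5y] bond c/2=1/50: DF=(15513/15625 − 1/50·(0.997000+0.954400+0.930200+0.911000))/(1+1/50) = 899/1000 ≈ 0.899000
step 6 [3y] zero: DF = P = 8559/10000 ≈ 0.855900

1 1/2 997/1000
2 1 1193/1250
3 3/2 4651/5000
4 2 911/1000
5 5/2 899/1000
6 3 8559/10000
DF(2y) = 911/1000 ≈ 0.911000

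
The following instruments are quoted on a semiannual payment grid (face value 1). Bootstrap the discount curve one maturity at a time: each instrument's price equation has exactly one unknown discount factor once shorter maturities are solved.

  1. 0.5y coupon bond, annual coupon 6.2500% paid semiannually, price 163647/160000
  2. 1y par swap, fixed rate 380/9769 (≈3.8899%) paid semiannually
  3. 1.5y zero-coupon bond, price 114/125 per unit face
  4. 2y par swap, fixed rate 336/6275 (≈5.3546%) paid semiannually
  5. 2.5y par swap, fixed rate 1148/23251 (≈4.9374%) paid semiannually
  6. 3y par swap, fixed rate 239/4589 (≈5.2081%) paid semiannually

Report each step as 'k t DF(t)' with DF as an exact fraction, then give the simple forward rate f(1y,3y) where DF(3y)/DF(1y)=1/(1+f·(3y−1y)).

step 1 [0.5y] bond c/2=1/32: DF=(163647/160000 − 1/32·(0))/(1+1/32) = 4959/5000 ≈ 0.991800
step 2 [1y] swap r/2=190/9769: DF=(1 − 190/9769·(0.991800))/(1+190/9769) = 481/500 ≈ 0.962000
step 3 [1.5y] zero: DF = P = 114/125 ≈ 0.912000
step 4 [2y] swap r/2=168/6275: DF=(1 − 168/6275·(0.991800+0.962000+0.912000))/(1+168/6275) = 562/625 ≈ 0.899200
step 5 [2.5y] swap r/2=574/23251: DF=(1 − 574/23251·(0.991800+0.962000+0.912000+0.899200))/(1+574/23251) = 2213/2500 ≈ 0.885200
step 6 [3y] swap r/2=239/9178: DF=(1 − 239/9178·(0.991800+0.962000+0.912000+0.899200+0.885200))/(1+239/9178) = 4283/5000 ≈ 0.856600

1 1/2 4959/5000
2 1 481/500
3 3/2 114/125
4 2 562/625
5 5/2 2213/2500
6 3 4283/5000
f(1y,3y) = ((481/500)/(4283/5000) − 1)/(2) = 527/8566 ≈ 6.1522%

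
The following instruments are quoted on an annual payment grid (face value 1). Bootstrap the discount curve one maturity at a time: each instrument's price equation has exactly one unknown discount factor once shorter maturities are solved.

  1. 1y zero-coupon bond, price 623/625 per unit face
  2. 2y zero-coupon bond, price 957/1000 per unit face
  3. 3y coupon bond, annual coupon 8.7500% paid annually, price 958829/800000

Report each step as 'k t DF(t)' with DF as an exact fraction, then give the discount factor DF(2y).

1 1 623/625
2 2 957/1000
3 3 9449/10000
DF(2y) = 957/1000 ≈ 0.957000

step 1 [1y] zero: DF = P = 623/625 ≈ 0.996800
step 2 [2y] zero: DF = P = 957/1000 ≈ 0.957000
step 3 [3y] bond c/1=7/80: DF=(958829/800000 − 7/80·(0.996800+0.957000))/(1+7/80) = 9449/10000 ≈ 0.944900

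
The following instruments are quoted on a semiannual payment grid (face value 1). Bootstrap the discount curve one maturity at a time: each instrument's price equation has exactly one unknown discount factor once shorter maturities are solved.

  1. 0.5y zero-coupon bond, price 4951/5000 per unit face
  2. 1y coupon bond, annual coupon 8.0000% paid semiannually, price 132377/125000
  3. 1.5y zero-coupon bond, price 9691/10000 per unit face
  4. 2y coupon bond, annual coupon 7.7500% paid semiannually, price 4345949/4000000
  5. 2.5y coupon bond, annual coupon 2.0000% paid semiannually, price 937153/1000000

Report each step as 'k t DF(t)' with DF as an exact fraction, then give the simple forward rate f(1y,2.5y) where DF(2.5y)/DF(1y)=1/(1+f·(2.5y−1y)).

1 1/2 4951/5000
2 1 4901/5000
3 3/2 9691/10000
4 2 9363/10000
5 5/2 1779/2000
f(1y,2.5y) = ((4901/5000)/(1779/2000) − 1)/(3/2) = 1814/26685 ≈ 6.7978%

step 1 [0.5y] zero: DF = P = 4951/5000 ≈ 0.990200
step 2 [1y] bond c/2=1/25: DF=(132377/125000 − 1/25·(0.990200))/(1+1/25) = 4901/5000 ≈ 0.980200
step 3 [1.5y] zero: DF = P = 9691/10000 ≈ 0.969100
step 4 [2y] bond c/2=31/800: DF=(4345949/4000000 − 31/800·(0.990200+0.980200+0.969100))/(1+31/800) = 9363/10000 ≈ 0.936300
step 5 [2.5y] bond c/2=1/100: DF=(937153/1000000 − 1/100·(0.990200+0.980200+0.969100+0.936300))/(1+1/100) = 1779/2000 ≈ 0.889500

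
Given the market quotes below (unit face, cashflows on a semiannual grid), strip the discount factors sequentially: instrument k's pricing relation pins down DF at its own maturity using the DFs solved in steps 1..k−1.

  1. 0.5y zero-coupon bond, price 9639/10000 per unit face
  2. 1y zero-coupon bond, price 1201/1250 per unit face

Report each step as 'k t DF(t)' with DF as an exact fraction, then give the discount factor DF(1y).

1 1/2 9639/10000
2 1 1201/1250
DF(1y) = 1201/1250 ≈ 0.960800

step 1 [0.5y] zero: DF = P = 9639/10000 ≈ 0.963900
step 2 [1y] zero: DF = P = 1201/1250 ≈ 0.960800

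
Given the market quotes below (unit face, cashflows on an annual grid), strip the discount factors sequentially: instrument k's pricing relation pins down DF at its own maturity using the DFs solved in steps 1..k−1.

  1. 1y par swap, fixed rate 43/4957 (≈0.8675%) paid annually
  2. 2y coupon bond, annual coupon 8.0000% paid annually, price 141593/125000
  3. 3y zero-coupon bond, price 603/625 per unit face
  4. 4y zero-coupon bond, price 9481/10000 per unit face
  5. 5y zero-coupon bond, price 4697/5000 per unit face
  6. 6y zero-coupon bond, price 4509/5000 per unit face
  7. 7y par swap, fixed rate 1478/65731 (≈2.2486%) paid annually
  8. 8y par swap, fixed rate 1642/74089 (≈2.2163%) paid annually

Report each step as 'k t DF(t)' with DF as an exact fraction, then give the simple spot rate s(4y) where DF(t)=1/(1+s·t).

1 1 4957/5000
2 2 4877/5000
3 3 603/625
4 4 9481/10000
5 5 4697/5000
6 6 4509/5000
7 7 4261/5000
8 8 4179/5000
s(4y) = (1/(9481/10000) − 1)/(4) = 519/37924 ≈ 1.3685%

step 1 [1y] swap r/1=43/4957: DF=(1 − 43/4957·(0))/(1+43/4957) = 4957/5000 ≈ 0.991400
step 2 [2y] bond c/1=2/25: DF=(141593/125000 − 2/25·(0.991400))/(1+2/25) = 4877/5000 ≈ 0.975400
step 3 [3y] zero: DF = P = 603/625 ≈ 0.964800
step 4 [4y] zero: DF = P = 9481/10000 ≈ 0.948100
step 5 [5y] zero: DF = P = 4697/5000 ≈ 0.939400
step 6 [6y] zero: DF = P = 4509/5000 ≈ 0.901800
step 7 [7y] swap r/1=1478/65731: DF=(1 − 1478/65731·(0.991400+0.975400+0.964800+0.948100+0.939400+0.901800))/(1+1478/65731) = 4261/5000 ≈ 0.852200
step 8 [8y] swap r/1=1642/74089: DF=(1 − 1642/74089·(0.991400+0.975400+0.964800+0.948100+0.939400+0.901800+0.852200))/(1+1642/74089) = 4179/5000 ≈ 0.835800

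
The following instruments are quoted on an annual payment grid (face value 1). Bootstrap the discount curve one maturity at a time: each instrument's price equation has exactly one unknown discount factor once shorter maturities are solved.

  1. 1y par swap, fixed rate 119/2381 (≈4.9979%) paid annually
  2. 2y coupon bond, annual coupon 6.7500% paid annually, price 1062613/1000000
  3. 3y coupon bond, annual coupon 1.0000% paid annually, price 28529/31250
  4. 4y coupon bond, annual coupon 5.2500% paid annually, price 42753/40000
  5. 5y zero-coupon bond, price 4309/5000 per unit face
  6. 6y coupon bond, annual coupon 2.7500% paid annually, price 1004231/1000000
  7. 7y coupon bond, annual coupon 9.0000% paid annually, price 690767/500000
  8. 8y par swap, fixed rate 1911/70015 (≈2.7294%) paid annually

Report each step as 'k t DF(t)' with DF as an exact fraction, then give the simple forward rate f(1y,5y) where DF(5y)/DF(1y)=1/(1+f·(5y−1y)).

1 1 2381/2500
2 2 1169/1250
3 3 2213/2500
4 4 2193/2500
5 5 4309/5000
6 6 4283/5000
7 7 4121/5000
8 8 8089/10000
f(1y,5y) = ((2381/2500)/(4309/5000) − 1)/(4) = 453/17236 ≈ 2.6282%

step 1 [1y] swap r/1=119/2381: DF=(1 − 119/2381·(0))/(1+119/2381) = 2381/2500 ≈ 0.952400
step 2 [2y] bond c/1=27/400: DF=(1062613/1000000 − 27/400·(0.952400))/(1+27/400) = 1169/1250 ≈ 0.935200
step 3 [3y] bond c/1=1/100: DF=(28529/31250 − 1/100·(0.952400+0.935200))/(1+1/100) = 2213/2500 ≈ 0.885200
step 4 [4y] bond c/1=21/400: DF=(42753/40000 − 21/400·(0.952400+0.935200+0.885200))/(1+21/400) = 2193/2500 ≈ 0.877200
step 5 [5y] zero: DF = P = 4309/5000 ≈ 0.861800
step 6 [6y] bond c/1=11/400: DF=(1004231/1000000 − 11/400·(0.952400+0.935200+0.885200+0.877200+0.861800))/(1+11/400) = 4283/5000 ≈ 0.856600
step 7 [7y] bond c/1=9/100: DF=(690767/500000 − 9/100·(0.952400+0.935200+0.885200+0.877200+0.861800+0.856600))/(1+9/100) = 4121/5000 ≈ 0.824200
step 8 [8y] swap r/1=1911/70015: DF=(1 − 1911/70015·(0.952400+0.935200+0.885200+0.877200+0.861800+0.856600+0.824200))/(1+1911/70015) = 8089/10000 ≈ 0.808900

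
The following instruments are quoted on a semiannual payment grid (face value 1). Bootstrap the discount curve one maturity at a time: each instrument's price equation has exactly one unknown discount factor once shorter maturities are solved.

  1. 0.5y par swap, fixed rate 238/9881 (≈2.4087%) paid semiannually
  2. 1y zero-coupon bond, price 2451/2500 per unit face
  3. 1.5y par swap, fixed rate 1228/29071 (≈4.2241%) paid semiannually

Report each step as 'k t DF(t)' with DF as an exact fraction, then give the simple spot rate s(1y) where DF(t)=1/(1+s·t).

step 1 [0.5y] swap r/2=119/9881: DF=(1 − 119/9881·(0))/(1+119/9881) = 9881/10000 ≈ 0.988100
step 2 [1y] zero: DF = P = 2451/2500 ≈ 0.980400
step 3 [1.5y] swap r/2=614/29071: DF=(1 − 614/29071·(0.988100+0.980400))/(1+614/29071) = 4693/5000 ≈ 0.938600

1 1/2 9881/10000
2 1 2451/2500
3 3/2 4693/5000
s(1y) = (1/(2451/2500) − 1)/(1) = 49/2451 ≈ 1.9992%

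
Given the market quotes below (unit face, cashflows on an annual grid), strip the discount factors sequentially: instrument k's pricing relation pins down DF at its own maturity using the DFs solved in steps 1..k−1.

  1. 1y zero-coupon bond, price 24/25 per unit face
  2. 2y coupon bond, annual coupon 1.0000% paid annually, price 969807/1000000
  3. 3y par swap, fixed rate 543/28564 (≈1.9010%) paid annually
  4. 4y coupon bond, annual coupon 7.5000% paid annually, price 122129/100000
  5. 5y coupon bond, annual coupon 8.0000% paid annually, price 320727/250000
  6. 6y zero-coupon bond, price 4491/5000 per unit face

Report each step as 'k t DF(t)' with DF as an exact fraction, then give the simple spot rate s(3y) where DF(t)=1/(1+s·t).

step 1 [1y] zero: DF = P = 24/25 ≈ 0.960000
step 2 [2y] bond c/1=1/100: DF=(969807/1000000 − 1/100·(0.960000))/(1+1/100) = 9507/10000 ≈ 0.950700
step 3 [3y] swap r/1=543/28564: DF=(1 − 543/28564·(0.960000+0.950700))/(1+543/28564) = 9457/10000 ≈ 0.945700
step 4 [4y] bond c/1=3/40: DF=(122129/100000 − 3/40·(0.960000+0.950700+0.945700))/(1+3/40) = 1171/1250 ≈ 0.936800
step 5 [5y] bond c/1=2/25: DF=(320727/250000 − 2/25·(0.960000+0.950700+0.945700+0.936800))/(1+2/25) = 9069/10000 ≈ 0.906900
step 6 [6y] zero: DF = P = 4491/5000 ≈ 0.898200

1 1 24/25
2 2 9507/10000
3 3 9457/10000
4 4 1171/1250
5 5 9069/10000
6 6 4491/5000
s(3y) = (1/(9457/10000) − 1)/(3) = 181/9457 ≈ 1.9139%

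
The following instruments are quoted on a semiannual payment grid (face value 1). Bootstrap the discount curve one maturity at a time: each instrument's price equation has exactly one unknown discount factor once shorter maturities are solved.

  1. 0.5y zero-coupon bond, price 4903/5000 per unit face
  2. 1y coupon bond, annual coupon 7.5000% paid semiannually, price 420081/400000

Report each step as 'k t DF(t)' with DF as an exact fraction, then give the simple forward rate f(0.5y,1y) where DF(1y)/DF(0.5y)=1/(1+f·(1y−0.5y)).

step 1 [0.5y] zero: DF = P = 4903/5000 ≈ 0.980600
step 2 [1y] bond c/2=3/80: DF=(420081/400000 − 3/80·(0.980600))/(1+3/80) = 1221/1250 ≈ 0.976800

1 1/2 4903/5000
2 1 1221/1250
f(0.5y,1y) = ((4903/5000)/(1221/1250) − 1)/(1/2) = 19/2442 ≈ 0.7781%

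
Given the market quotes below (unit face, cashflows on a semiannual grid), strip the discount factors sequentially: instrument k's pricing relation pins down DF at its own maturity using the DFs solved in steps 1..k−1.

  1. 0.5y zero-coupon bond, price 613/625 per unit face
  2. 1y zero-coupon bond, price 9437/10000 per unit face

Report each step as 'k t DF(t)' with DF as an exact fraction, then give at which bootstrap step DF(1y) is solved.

1 1/2 613/625
2 1 9437/10000
DF(1y) is solved at step 2

step 1 [0.5y] zero: DF = P = 613/625 ≈ 0.980800
step 2 [1y] zero: DF = P = 9437/10000 ≈ 0.943700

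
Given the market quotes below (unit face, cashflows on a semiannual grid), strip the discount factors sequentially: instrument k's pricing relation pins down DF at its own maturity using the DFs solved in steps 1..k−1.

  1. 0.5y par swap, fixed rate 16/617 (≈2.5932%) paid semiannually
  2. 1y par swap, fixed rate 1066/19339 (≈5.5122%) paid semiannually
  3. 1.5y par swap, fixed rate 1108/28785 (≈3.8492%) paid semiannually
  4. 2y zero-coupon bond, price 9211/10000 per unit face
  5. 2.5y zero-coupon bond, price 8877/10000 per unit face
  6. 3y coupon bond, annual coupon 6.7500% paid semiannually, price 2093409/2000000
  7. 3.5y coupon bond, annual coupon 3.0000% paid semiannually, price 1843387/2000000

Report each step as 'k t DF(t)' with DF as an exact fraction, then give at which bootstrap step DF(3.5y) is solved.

1 1/2 617/625
2 1 9467/10000
3 3/2 4723/5000
4 2 9211/10000
5 5/2 8877/10000
6 3 1719/2000
7 7/2 8261/10000
DF(3.5y) is solved at step 7

step 1 [0.5y] swap r/2=8/617: DF=(1 − 8/617·(0))/(1+8/617) = 617/625 ≈ 0.987200
step 2 [1y] swap r/2=533/19339: DF=(1 − 533/19339·(0.987200))/(1+533/19339) = 9467/10000 ≈ 0.946700
step 3 [1.5y] swap r/2=554/28785: DF=(1 − 554/28785·(0.987200+0.946700))/(1+554/28785) = 4723/5000 ≈ 0.944600
step 4 [2y] zero: DF = P = 9211/10000 ≈ 0.921100
step 5 [2.5y] zero: DF = P = 8877/10000 ≈ 0.887700
step 6 [3y] bond c/2=27/800: DF=(2093409/2000000 − 27/800·(0.987200+0.946700+0.944600+0.921100+0.887700))/(1+27/800) = 1719/2000 ≈ 0.859500
step 7 [3.5y] bond c/2=3/200: DF=(1843387/2000000 − 3/200·(0.987200+0.946700+0.944600+0.921100+0.887700+0.859500))/(1+3/200) = 8261/10000 ≈ 0.826100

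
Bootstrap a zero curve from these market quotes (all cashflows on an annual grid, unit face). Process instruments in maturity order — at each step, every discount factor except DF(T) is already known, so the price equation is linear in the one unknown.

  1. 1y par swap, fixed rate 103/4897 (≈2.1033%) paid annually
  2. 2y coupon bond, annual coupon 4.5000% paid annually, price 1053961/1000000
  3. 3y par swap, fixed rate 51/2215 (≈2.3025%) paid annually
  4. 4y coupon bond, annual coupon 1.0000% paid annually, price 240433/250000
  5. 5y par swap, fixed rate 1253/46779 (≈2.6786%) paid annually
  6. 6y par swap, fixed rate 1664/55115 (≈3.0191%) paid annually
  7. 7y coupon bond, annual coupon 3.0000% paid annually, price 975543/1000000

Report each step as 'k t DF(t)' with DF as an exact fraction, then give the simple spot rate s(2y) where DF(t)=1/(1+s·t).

step 1 [1y] swap r/1=103/4897: DF=(1 − 103/4897·(0))/(1+103/4897) = 4897/5000 ≈ 0.979400
step 2 [2y] bond c/1=9/200: DF=(1053961/1000000 − 9/200·(0.979400))/(1+9/200) = 604/625 ≈ 0.966400
step 3 [3y] swap r/1=51/2215: DF=(1 − 51/2215·(0.979400+0.966400))/(1+51/2215) = 9337/10000 ≈ 0.933700
step 4 [4y] bond c/1=1/100: DF=(240433/250000 − 1/100·(0.979400+0.966400+0.933700))/(1+1/100) = 9237/10000 ≈ 0.923700
step 5 [5y] swap r/1=1253/46779: DF=(1 − 1253/46779·(0.979400+0.966400+0.933700+0.923700))/(1+1253/46779) = 8747/10000 ≈ 0.874700
step 6 [6y] swap r/1=1664/55115: DF=(1 − 1664/55115·(0.979400+0.966400+0.933700+0.923700+0.874700))/(1+1664/55115) = 521/625 ≈ 0.833600
step 7 [7y] bond c/1=3/100: DF=(975543/1000000 − 3/100·(0.979400+0.966400+0.933700+0.923700+0.874700+0.833600))/(1+3/100) = 3933/5000 ≈ 0.786600

1 1 4897/5000
2 2 604/625
3 3 9337/10000
4 4 9237/10000
5 5 8747/10000
6 6 521/625
7 7 3933/5000
s(2y) = (1/(604/625) − 1)/(2) = 21/1208 ≈ 1.7384%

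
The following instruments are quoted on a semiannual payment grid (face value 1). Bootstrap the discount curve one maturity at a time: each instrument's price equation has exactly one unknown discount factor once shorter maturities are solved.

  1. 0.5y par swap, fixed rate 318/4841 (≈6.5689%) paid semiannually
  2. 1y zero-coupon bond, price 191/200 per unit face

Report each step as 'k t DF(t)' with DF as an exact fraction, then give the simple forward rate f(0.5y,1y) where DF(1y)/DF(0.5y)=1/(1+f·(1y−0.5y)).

1 1/2 4841/5000
2 1 191/200
f(0.5y,1y) = ((4841/5000)/(191/200) − 1)/(1/2) = 132/4775 ≈ 2.7644%

step 1 [0.5y] swap r/2=159/4841: DF=(1 − 159/4841·(0))/(1+159/4841) = 4841/5000 ≈ 0.968200
step 2 [1y] zero: DF = P = 191/200 ≈ 0.955000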